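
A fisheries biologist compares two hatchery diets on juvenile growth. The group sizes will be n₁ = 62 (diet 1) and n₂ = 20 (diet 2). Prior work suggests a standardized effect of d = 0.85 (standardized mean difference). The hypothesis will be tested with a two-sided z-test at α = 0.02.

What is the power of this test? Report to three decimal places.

Power ≈ 0.836

Noncentrality parameter: δ = d / √(1/n₁ + 1/n₂) = 0.85 / √(1/62 + 1/20) = 3.3054
Critical value for a two-sided test at α = 0.02: z_{α/2} = 2.326.
Power = Φ(δ − 2.326) + Φ(−δ − 2.326) = Φ(0.979) + Φ(-5.632) = 0.8362 + 0.0000 = 0.8362.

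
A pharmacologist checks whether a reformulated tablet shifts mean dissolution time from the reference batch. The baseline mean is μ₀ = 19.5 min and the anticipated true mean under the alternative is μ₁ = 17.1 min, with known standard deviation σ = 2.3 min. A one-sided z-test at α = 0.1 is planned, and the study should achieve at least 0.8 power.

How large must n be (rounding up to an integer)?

Standardized effect: d = |μ₁ − μ₀| / σ = |17.1 − 19.5| / 2.3 = 1.0435
For power 0.8 need Φ(δ − z_{0.1}) = 0.8, so δ = z_{0.1} + z_{0.20} = 1.282 + 0.842 = 2.123.
δ = d·√n ⇒ n = (δ/d)² = (2.123 / 1.0435)² = 4.14.
Rounding up, n = 5.

n = 5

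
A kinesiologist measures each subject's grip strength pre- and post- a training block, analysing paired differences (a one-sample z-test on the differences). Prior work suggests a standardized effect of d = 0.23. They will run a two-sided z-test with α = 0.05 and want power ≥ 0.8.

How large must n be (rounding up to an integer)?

Set Φ(δ − 1.960) = 0.8; then δ − 1.960 = Φ⁻¹(0.8) = 0.842, giving δ = 2.802.
(Ignoring the negligible lower-tail rejection probability gives the usual closed-form inversion.)
δ = d·√n ⇒ n = (δ/d)² = (2.802 / 0.23)² = 148.37.
Rounding up, n = 149.

n = 149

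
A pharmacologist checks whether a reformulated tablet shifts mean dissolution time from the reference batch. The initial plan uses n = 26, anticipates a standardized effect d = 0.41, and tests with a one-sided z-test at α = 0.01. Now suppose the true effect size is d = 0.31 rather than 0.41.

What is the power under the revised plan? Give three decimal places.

Power ≈ 0.228

With d = 0.31: δ = d·√n = 0.31 × √26 = 1.5807. Critical value z_{0.01} = 2.326.
Revised power = Φ(δ − 2.326) = Φ(-0.746) = 0.2279.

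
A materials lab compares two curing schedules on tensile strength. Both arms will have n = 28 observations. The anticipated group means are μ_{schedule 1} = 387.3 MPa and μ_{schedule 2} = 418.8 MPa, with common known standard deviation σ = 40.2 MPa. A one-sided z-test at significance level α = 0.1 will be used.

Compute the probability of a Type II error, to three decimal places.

Standardized effect: d = |μ_{schedule 1} − μ_{schedule 2}| / σ = |387.3 − 418.8| / 40.2 = 0.7836
Noncentrality parameter: δ = d·√(n/2) = 0.7836 × √(28/2) = 2.9319
Critical value for a one-sided test at α = 0.1: z_α = 1.282.
Power = P(Z > 1.282 − δ) = Φ(1.650) = 0.9506.
Type II error: β = 1 − power = 1 − 0.9506 = 0.0494.

β ≈ 0.049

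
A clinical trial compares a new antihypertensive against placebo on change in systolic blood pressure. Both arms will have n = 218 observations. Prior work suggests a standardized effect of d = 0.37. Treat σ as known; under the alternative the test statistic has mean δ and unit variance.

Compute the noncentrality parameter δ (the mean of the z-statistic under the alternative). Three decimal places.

The noncentrality parameter scales effect size by the design's sample-size factor: δ = d·√(n/2) = 0.37 × √(218/2) = 3.8629

δ ≈ 3.863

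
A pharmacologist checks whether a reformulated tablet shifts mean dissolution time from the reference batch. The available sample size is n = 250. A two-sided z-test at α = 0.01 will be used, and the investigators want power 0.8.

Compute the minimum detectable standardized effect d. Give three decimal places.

d ≈ 0.216

Required noncentrality: δ = z_{0.005} + z_{0.20} = 2.576 + 0.842 = 3.417.
(Lower-tail contribution to power is negligible for δ > 0.)
δ = d·√n ⇒ d = δ/√n = 3.417/√250 = 0.2161.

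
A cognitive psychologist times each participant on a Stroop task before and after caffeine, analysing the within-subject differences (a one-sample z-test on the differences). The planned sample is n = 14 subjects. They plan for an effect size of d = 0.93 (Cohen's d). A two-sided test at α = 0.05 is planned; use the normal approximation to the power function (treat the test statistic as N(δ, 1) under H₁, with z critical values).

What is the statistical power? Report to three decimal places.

Power ≈ 0.936

Noncentrality parameter: δ = d·√n = 0.93 × √14 = 3.4797
Critical value for a two-sided test at α = 0.05: z_{α/2} = 1.960.
Power = Φ(δ − 1.960) + Φ(−δ − 1.960) = Φ(1.520) + Φ(-5.440) = 0.9357 + 0.0000 = 0.9357.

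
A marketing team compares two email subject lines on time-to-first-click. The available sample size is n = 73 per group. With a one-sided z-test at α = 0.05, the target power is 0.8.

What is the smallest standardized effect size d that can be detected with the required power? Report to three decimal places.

d ≈ 0.412

Required noncentrality: δ = z_{0.05} + z_{0.20} = 1.645 + 0.842 = 2.486.
δ = d·√(n/2) ⇒ d = δ/√(n/2) = 2.486/√(73/2) = 0.4116.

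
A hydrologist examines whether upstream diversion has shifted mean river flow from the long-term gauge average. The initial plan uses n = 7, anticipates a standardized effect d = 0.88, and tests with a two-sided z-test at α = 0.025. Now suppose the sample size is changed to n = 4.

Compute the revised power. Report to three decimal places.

With n = 4: δ = d·√n = 0.88 × √4 = 1.7600. Critical value z_{0.0125} = 2.241.
Revised power = Φ(δ − 2.241) + Φ(−δ − 2.241) = Φ(-0.481) + Φ(-4.001) = 0.3151 + 0.0000 = 0.3151.

Power ≈ 0.315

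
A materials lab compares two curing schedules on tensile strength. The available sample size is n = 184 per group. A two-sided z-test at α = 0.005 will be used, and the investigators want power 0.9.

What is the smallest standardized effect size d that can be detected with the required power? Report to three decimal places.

d ≈ 0.426

Need Φ(δ − 2.807) = 0.9, so δ = 2.807 + 1.282 = 4.089.
(Lower-tail contribution to power is negligible for δ > 0.)
δ = d·√(n/2) ⇒ d = δ/√(n/2) = 4.089/√(184/2) = 0.4263.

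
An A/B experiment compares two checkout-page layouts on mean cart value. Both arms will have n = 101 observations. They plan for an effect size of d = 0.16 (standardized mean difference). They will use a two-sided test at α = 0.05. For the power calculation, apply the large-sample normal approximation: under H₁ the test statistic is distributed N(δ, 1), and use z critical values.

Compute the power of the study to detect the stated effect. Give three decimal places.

Power ≈ 0.206

Noncentrality parameter: δ = d·√(n/2) = 0.16 × √(101/2) = 1.1370
Critical value for a two-sided test at α = 0.05: z_{α/2} = 1.960.
Power = Φ(δ − 1.960) + Φ(−δ − 1.960) = Φ(-0.823) + Φ(-3.097) = 0.2053 + 0.0010 = 0.2062.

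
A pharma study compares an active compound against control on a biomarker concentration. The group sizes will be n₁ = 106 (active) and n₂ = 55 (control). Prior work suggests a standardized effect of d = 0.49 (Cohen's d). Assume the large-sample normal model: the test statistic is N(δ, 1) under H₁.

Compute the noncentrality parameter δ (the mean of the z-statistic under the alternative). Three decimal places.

δ ≈ 2.949

The noncentrality parameter scales effect size by the design's sample-size factor: δ = d / √(1/n₁ + 1/n₂) = 0.49 / √(1/106 + 1/55) = 2.9486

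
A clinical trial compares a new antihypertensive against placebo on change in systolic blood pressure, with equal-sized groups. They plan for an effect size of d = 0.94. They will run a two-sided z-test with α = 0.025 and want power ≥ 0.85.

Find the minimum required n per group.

For power 0.85 need Φ(δ − z_{0.0125}) = 0.85, so δ = z_{0.0125} + z_{0.15} = 2.241 + 1.036 = 3.278.
(For δ > 0 the lower-tail rejection region contributes negligibly to power, so the one-term inversion is standard.)
δ = d·√(n/2) ⇒ n = 2(δ/d)² = 2 × (3.278 / 0.94)² = 24.32.
Round up to the next whole unit.

n = 25 per group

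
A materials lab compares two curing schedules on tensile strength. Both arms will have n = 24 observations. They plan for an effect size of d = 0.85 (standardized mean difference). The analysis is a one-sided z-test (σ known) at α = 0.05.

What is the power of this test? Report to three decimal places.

Noncentrality parameter: δ = d·√(n/2) = 0.85 × √(24/2) = 2.9445
Critical value for a one-sided test at α = 0.05: z_α = 1.645.
Power = P(Z > 1.645 − δ) = Φ(1.300) = 0.9031.

Power ≈ 0.903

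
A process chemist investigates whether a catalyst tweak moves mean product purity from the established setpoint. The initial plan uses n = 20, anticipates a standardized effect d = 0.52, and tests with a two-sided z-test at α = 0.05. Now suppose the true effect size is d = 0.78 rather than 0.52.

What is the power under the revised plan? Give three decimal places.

With d = 0.78: δ = d·√n = 0.78 × √20 = 3.4883. Critical value z_{0.025} = 1.960.
Revised power = Φ(δ − 1.960) + Φ(−δ − 1.960) = Φ(1.528) + Φ(-5.448) = 0.9368 + 0.0000 = 0.9368.

Power ≈ 0.937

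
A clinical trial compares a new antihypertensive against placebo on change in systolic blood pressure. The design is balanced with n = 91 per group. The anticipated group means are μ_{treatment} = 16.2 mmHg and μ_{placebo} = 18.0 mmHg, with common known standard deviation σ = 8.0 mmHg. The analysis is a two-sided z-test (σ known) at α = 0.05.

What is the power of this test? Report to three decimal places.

Standardized effect: d = |μ_{treatment} − μ_{placebo}| / σ = |16.2 − 18.0| / 8.0 = 0.2250
Noncentrality parameter: δ = d·√(n/2) = 0.2250 × √(91/2) = 1.5177
Critical value for a two-sided test at α = 0.05: z_{α/2} = 1.960.
Power = Φ(δ − 1.960) + Φ(−δ − 1.960) = Φ(-0.442) + Φ(-3.478) = 0.3292 + 0.0003 = 0.3294.

Power ≈ 0.329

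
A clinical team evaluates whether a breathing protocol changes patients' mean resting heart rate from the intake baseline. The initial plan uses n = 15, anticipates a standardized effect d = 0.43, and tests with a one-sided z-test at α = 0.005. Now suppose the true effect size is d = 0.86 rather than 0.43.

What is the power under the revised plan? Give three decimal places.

With d = 0.86: δ = d·√n = 0.86 × √15 = 3.3308. Critical value z_{0.005} = 2.576.
Revised power = Φ(δ − 2.576) = Φ(0.755) = 0.7749.

Power ≈ 0.775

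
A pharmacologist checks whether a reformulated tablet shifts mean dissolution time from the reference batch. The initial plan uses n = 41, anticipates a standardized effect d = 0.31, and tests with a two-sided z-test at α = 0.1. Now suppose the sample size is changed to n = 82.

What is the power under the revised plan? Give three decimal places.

With n = 82: δ = d·√n = 0.31 × √82 = 2.8072. Critical value z_{0.05} = 1.645.
Revised power = Φ(δ − 1.645) + Φ(−δ − 1.645) = Φ(1.162) + Φ(-4.452) = 0.8774 + 0.0000 = 0.8775.

Power ≈ 0.877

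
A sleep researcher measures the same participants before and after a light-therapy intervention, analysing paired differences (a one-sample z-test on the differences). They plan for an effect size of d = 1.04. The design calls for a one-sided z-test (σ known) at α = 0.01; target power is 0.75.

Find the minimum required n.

n = 9

For power 0.75 need Φ(δ − z_{0.01}) = 0.75, so δ = z_{0.01} + z_{0.25} = 2.326 + 0.674 = 3.001.
δ = d·√n ⇒ n = (δ/d)² = (3.001 / 1.04)² = 8.33.
Round up to the next whole unit.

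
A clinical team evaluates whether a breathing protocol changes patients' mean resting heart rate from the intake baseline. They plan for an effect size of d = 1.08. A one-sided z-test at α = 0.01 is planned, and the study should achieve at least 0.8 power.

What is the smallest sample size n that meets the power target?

n = 9

For power 0.8 need Φ(δ − z_{0.01}) = 0.8, so δ = z_{0.01} + z_{0.20} = 2.326 + 0.842 = 3.168.
δ = d·√n ⇒ n = (δ/d)² = (3.168 / 1.08)² = 8.60.
Round up to the next whole unit.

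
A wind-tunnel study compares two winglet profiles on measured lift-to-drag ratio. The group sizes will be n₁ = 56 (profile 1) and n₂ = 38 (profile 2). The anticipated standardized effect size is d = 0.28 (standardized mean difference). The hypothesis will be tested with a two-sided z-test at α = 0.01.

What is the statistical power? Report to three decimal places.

Noncentrality parameter: δ = d / √(1/n₁ + 1/n₂) = 0.28 / √(1/56 + 1/38) = 1.3322
Two-sided α = 0.01 → critical value z_{0.005} = 2.576.
Power = Φ(δ − 2.576) + Φ(−δ − 2.576) = Φ(-1.244) + Φ(-3.908) = 0.1068 + 0.0000 = 0.1069.

Power ≈ 0.107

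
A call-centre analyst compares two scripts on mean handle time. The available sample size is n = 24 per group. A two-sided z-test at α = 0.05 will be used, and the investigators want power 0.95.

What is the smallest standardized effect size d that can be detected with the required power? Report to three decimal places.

d ≈ 1.041

Required noncentrality: δ = z_{0.025} + z_{0.05} = 1.960 + 1.645 = 3.605.
(Lower-tail contribution to power is negligible for δ > 0.)
δ = d·√(n/2) ⇒ d = δ/√(n/2) = 3.605/√(24/2) = 1.0406.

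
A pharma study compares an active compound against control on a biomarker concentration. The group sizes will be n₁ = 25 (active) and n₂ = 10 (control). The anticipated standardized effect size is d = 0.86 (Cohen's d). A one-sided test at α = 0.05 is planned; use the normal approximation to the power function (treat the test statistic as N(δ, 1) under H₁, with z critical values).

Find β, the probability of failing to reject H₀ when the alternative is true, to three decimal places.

β ≈ 0.257

Noncentrality parameter: δ = d / √(1/n₁ + 1/n₂) = 0.86 / √(1/25 + 1/10) = 2.2984
Critical value for a one-sided test at α = 0.05: z_α = 1.645.
Power = P(Z > 1.645 − δ) = Φ(0.654) = 0.7433.
Type II error: β = 1 − power = 1 − 0.7433 = 0.2567.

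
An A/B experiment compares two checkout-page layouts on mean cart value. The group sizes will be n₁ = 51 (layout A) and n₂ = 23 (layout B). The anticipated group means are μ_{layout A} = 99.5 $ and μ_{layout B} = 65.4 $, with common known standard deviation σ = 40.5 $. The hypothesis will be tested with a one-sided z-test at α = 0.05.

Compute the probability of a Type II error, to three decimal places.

β ≈ 0.044

Standardized effect: d = |μ_{layout A} − μ_{layout B}| / σ = |99.5 − 65.4| / 40.5 = 0.8420
Noncentrality parameter: λ = d / √(1/n₁ + 1/n₂) = 0.8420 / √(1/51 + 1/23) = 3.3522
Critical value for a one-sided test at α = 0.05: z_α = 1.645.
Power = Φ(λ − 1.645) = Φ(1.707) = 0.9561.
Type II error: β = 1 − power = 1 − 0.9561 = 0.0439.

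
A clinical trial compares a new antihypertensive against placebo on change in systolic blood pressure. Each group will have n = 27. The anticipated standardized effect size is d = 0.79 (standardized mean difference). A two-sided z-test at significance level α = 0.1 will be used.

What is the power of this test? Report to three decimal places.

Power ≈ 0.896

Noncentrality parameter: δ = d·√(n/2) = 0.79 × √(27/2) = 2.9026
Critical value for a two-sided test at α = 0.1: z_{α/2} = 1.645.
Power = Φ(δ − 1.645) + Φ(−δ − 1.645) = Φ(1.258) + Φ(-4.547) = 0.8958 + 0.0000 = 0.8958.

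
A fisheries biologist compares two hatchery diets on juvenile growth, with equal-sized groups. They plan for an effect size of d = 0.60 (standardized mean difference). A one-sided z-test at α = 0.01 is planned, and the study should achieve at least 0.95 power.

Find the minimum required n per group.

For power 0.95 need Φ(δ − z_{0.01}) = 0.95, so δ = z_{0.01} + z_{0.05} = 2.326 + 1.645 = 3.971.
δ = d·√(n/2) ⇒ n = 2(δ/d)² = 2 × (3.971 / 0.60)² = 87.61.
Rounding up, n = 88 per group.

n = 88 per group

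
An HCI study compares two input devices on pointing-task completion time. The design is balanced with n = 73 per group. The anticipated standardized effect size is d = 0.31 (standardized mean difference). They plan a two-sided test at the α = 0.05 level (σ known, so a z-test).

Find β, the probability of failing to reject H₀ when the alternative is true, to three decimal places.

β ≈ 0.535

Noncentrality parameter: δ = d·√(n/2) = 0.31 × √(73/2) = 1.8729
Two-sided α = 0.05 → critical value z_{0.025} = 1.960.
Power = Φ(δ − 1.960) + Φ(−δ − 1.960) = Φ(-0.087) + Φ(-3.833) = 0.4653 + 0.0001 = 0.4654.
Type II error: β = 1 − power = 1 − 0.4654 = 0.5346.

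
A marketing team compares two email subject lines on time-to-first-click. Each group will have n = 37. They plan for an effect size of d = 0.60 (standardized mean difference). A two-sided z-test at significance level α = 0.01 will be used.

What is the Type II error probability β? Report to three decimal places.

β ≈ 0.498

Noncentrality parameter: δ = d·√(n/2) = 0.60 × √(37/2) = 2.5807
Two-sided α = 0.01 → critical value z_{0.005} = 2.576.
Power = Φ(δ − 2.576) + Φ(−δ − 2.576) = Φ(0.005) + Φ(-5.157) = 0.5019 + 0.0000 = 0.5019.
Type II error: β = 1 − power = 1 − 0.5019 = 0.4981.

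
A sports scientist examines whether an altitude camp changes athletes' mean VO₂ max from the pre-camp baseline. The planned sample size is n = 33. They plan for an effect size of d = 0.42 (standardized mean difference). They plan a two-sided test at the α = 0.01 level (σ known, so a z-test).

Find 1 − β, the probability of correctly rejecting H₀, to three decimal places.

Power ≈ 0.435

Noncentrality parameter: δ = d·√n = 0.42 × √33 = 2.4127
Two-sided α = 0.01 → critical value z_{0.005} = 2.576.
Power = Φ(δ − 2.576) + Φ(−δ − 2.576) = Φ(-0.163) + Φ(-4.989) = 0.4352 + 0.0000 = 0.4352.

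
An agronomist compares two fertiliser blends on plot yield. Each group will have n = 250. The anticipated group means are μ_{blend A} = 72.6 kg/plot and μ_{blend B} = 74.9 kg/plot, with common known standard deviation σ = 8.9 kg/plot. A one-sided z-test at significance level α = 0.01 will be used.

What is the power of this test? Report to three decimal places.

Power ≈ 0.713

Standardized effect: d = |μ_{blend A} − μ_{blend B}| / σ = |72.6 − 74.9| / 8.9 = 0.2584
Noncentrality parameter: δ = d·√(n/2) = 0.2584 × √(250/2) = 2.8893
Critical value for a one-sided test at α = 0.01: z_α = 2.326.
Power = P(Z > 2.326 − δ) = Φ(0.563) = 0.7133.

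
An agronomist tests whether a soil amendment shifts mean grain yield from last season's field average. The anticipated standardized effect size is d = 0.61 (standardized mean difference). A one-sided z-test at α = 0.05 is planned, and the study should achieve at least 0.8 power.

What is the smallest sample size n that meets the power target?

n = 17

Set Φ(δ − 1.645) = 0.8; then δ − 1.645 = Φ⁻¹(0.8) = 0.842, giving δ = 2.486.
δ = d·√n ⇒ n = (δ/d)² = (2.486 / 0.61)² = 16.62.
Round up to the next whole unit.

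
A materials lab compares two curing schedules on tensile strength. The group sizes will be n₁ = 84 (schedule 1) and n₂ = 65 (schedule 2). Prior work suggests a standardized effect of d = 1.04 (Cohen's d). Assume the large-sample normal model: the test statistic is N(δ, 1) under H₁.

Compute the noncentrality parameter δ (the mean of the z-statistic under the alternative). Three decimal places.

δ ≈ 6.296

δ = d / √(1/n₁ + 1/n₂) = 1.04 / √(1/84 + 1/65) = 6.2956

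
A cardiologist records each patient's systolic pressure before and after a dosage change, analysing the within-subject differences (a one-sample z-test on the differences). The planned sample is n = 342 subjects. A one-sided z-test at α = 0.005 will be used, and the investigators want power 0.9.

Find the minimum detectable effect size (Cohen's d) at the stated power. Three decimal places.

d ≈ 0.209

Required noncentrality: δ = z_{0.005} + z_{0.10} = 2.576 + 1.282 = 3.857.
δ = d·√n ⇒ d = δ/√n = 3.857/√342 = 0.2086.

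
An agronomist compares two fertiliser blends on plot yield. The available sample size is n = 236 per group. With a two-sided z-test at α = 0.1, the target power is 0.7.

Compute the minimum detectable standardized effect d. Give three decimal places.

d ≈ 0.200

Need Φ(δ − 1.645) = 0.7, so δ = 1.645 + 0.524 = 2.169.
(The second rejection-region term Φ(−δ − z_{α/2}) is negligible and dropped.)
δ = d·√(n/2) ⇒ d = δ/√(n/2) = 2.169/√(236/2) = 0.1997.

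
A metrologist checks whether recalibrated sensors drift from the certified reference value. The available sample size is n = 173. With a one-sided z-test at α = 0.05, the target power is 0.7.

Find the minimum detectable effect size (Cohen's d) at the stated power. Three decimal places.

Required noncentrality: δ = z_{0.05} + z_{0.30} = 1.645 + 0.524 = 2.169.
δ = d·√n ⇒ d = δ/√n = 2.169/√173 = 0.1649.

d ≈ 0.165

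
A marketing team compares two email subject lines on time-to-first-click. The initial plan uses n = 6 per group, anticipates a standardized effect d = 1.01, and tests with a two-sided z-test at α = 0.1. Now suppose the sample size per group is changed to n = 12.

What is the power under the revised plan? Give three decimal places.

Power ≈ 0.797

With n = 12 per group: δ = d·√(n/2) = 1.01 × √(12/2) = 2.4740. Critical value z_{0.05} = 1.645.
Revised power = Φ(δ − 1.645) + Φ(−δ − 1.645) = Φ(0.829) + Φ(-4.119) = 0.7965 + 0.0000 = 0.7965.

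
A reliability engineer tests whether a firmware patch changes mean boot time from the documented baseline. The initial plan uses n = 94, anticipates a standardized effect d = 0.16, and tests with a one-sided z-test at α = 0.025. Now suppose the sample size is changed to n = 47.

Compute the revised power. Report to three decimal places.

With n = 47: δ = d·√n = 0.16 × √47 = 1.0969. Critical value z_{0.025} = 1.960.
Revised power = P(Z > 1.960 − δ) = Φ(-0.863) = 0.1941.

Power ≈ 0.194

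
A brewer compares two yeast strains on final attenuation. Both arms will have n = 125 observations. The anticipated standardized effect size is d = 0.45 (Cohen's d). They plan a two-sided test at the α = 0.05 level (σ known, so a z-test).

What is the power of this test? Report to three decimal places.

Noncentrality parameter: δ = d·√(n/2) = 0.45 × √(125/2) = 3.5576
Two-sided α = 0.05 → critical value z_{0.025} = 1.960.
Power = Φ(δ − 1.960) + Φ(−δ − 1.960) = Φ(1.598) + Φ(-5.518) = 0.9449 + 0.0000 = 0.9449.

Power ≈ 0.945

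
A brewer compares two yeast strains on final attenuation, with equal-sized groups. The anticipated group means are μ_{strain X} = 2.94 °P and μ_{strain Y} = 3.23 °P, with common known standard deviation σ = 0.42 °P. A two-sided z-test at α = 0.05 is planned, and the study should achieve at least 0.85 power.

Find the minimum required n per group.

Standardized effect: d = |μ_{strain X} − μ_{strain Y}| / σ = |2.94 − 3.23| / 0.42 = 0.6905
For power 0.85 need Φ(δ − z_{0.025}) = 0.85, so δ = z_{0.025} + z_{0.15} = 1.960 + 1.036 = 2.996.
(For δ > 0 the lower-tail rejection region contributes negligibly to power, so the one-term inversion is standard.)
δ = d·√(n/2) ⇒ n = 2(δ/d)² = 2 × (2.996 / 0.6905)² = 37.66.
Round up to the next whole unit.

n = 38 per group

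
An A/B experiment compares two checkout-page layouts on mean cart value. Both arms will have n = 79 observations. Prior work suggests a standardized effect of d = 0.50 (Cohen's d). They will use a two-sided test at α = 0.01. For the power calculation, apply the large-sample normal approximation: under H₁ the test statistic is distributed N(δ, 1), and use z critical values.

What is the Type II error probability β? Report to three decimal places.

Noncentrality parameter: δ = d·√(n/2) = 0.50 × √(79/2) = 3.1425
Two-sided α = 0.01 → critical value z_{0.005} = 2.576.
Power = Φ(δ − 2.576) + Φ(−δ − 2.576) = Φ(0.567) + Φ(-5.718) = 0.7145 + 0.0000 = 0.7145.
Type II error: β = 1 − power = 1 − 0.7145 = 0.2855.

β ≈ 0.285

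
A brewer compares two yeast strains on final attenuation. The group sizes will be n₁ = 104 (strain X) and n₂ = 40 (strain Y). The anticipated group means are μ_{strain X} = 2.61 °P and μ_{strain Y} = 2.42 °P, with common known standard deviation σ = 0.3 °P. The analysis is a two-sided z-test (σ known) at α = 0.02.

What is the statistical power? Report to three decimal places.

Power ≈ 0.859

Standardized effect: d = |μ_{strain X} − μ_{strain Y}| / σ = |2.61 − 2.42| / 0.3 = 0.6333
Noncentrality parameter: λ = d / √(1/n₁ + 1/n₂) = 0.6333 / √(1/104 + 1/40) = 3.4041
Critical value for a two-sided test at α = 0.02: z_{α/2} = 2.326.
Power = Φ(λ − 2.326) + Φ(−λ − 2.326) = Φ(1.078) + Φ(-5.730) = 0.8594 + 0.0000 = 0.8594.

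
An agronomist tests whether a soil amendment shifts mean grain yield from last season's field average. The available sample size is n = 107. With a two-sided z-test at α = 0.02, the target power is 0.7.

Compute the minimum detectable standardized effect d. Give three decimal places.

Need Φ(δ − 2.326) = 0.7, so δ = 2.326 + 0.524 = 2.851.
(Lower-tail contribution to power is negligible for δ > 0.)
δ = d·√n ⇒ d = δ/√n = 2.851/√107 = 0.2756.

d ≈ 0.276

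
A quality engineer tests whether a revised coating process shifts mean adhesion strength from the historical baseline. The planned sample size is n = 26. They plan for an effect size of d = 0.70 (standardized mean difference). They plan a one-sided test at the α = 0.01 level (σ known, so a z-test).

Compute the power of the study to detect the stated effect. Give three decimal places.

Noncentrality parameter: λ = d·√n = 0.70 × √26 = 3.5693
One-sided α = 0.01 → critical value z_{0.01} = 2.326.
Power = P(Z > 2.326 − λ) = Φ(1.243) = 0.8931.

Power ≈ 0.893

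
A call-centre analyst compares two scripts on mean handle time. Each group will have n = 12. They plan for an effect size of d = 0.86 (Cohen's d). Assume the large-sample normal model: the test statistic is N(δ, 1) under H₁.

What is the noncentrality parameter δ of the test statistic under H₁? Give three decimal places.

δ ≈ 2.107

δ = d·√(n/2) = 0.86 × √(12/2) = 2.1066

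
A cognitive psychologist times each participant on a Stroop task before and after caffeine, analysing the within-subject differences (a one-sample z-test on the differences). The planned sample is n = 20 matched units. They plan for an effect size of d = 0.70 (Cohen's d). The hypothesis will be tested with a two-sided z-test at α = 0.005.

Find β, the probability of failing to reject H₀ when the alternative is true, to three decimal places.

Noncentrality parameter: δ = d·√n = 0.70 × √20 = 3.1305
Two-sided α = 0.005 → critical value z_{0.0025} = 2.807.
Power = Φ(δ − 2.807) + Φ(−δ − 2.807) = Φ(0.323) + Φ(-5.938) = 0.6268 + 0.0000 = 0.6268.
Type II error: β = 1 − power = 1 − 0.6268 = 0.3732.

β ≈ 0.373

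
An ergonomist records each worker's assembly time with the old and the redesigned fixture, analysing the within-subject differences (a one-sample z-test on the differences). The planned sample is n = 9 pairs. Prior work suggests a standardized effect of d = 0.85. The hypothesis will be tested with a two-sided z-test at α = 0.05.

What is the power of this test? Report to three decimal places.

Noncentrality parameter: δ = d·√n = 0.85 × √9 = 2.5500
Two-sided α = 0.05 → critical value z_{0.025} = 1.960.
Power = Φ(δ − 1.960) + Φ(−δ − 1.960) = Φ(0.590) + Φ(-4.510) = 0.7224 + 0.0000 = 0.7224.

Power ≈ 0.722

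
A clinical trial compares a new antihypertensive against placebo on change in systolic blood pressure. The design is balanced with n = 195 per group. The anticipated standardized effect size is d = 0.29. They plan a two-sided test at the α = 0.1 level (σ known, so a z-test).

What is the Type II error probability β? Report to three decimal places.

β ≈ 0.111

Noncentrality parameter: δ = d·√(n/2) = 0.29 × √(195/2) = 2.8635
Critical value for a two-sided test at α = 0.1: z_{α/2} = 1.645.
Power = Φ(δ − 1.645) + Φ(−δ − 1.645) = Φ(1.219) + Φ(-4.508) = 0.8885 + 0.0000 = 0.8885.
Type II error: β = 1 − power = 1 − 0.8885 = 0.1115.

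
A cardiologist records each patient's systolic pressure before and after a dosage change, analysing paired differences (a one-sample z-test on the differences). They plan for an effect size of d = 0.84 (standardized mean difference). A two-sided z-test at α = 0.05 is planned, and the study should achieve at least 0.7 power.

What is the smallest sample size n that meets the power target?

For power 0.7 need Φ(δ − z_{0.025}) = 0.7, so δ = z_{0.025} + z_{0.30} = 1.960 + 0.524 = 2.484.
(Ignoring the negligible lower-tail rejection probability gives the usual closed-form inversion.)
δ = d·√n ⇒ n = (δ/d)² = (2.484 / 0.84)² = 8.75.
Rounding up, n = 9.

n = 9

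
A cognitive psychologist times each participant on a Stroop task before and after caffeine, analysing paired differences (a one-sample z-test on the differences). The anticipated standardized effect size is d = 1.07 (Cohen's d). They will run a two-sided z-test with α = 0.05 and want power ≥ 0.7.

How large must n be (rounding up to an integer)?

n = 6

Set Φ(δ − 1.960) = 0.7; then δ − 1.960 = Φ⁻¹(0.7) = 0.524, giving δ = 2.484.
(For δ > 0 the lower-tail rejection region contributes negligibly to power, so the one-term inversion is standard.)
δ = d·√n ⇒ n = (δ/d)² = (2.484 / 1.07)² = 5.39.
Rounding up, n = 6.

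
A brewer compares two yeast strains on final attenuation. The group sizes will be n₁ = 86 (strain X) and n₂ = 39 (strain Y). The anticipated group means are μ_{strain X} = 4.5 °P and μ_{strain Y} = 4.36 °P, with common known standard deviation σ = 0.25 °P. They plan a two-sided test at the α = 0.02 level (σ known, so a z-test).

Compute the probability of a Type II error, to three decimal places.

β ≈ 0.283

Standardized effect: d = |μ_{strain X} − μ_{strain Y}| / σ = |4.5 − 4.36| / 0.25 = 0.5600
Noncentrality parameter: δ = d / √(1/n₁ + 1/n₂) = 0.5600 / √(1/86 + 1/39) = 2.9008
Critical value for a two-sided test at α = 0.02: z_{α/2} = 2.326.
Power = Φ(δ − 2.326) + Φ(−δ − 2.326) = Φ(0.574) + Φ(-5.227) = 0.7172 + 0.0000 = 0.7172.
Type II error: β = 1 − power = 1 − 0.7172 = 0.2828.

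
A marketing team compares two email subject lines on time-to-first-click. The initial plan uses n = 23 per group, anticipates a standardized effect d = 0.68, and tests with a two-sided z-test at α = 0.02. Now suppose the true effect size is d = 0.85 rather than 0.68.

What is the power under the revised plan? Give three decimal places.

With d = 0.85: δ = d·√(n/2) = 0.85 × √(23/2) = 2.8825. Critical value z_{0.01} = 2.326.
Revised power = Φ(δ − 2.326) + Φ(−δ − 2.326) = Φ(0.556) + Φ(-5.209) = 0.7109 + 0.0000 = 0.7109.

Power ≈ 0.711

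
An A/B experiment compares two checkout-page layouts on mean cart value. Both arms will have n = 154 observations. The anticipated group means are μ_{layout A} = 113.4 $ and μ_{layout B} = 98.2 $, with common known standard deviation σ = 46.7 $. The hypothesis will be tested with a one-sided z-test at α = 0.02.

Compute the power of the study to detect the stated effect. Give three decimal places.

Standardized effect: d = |μ_{layout A} − μ_{layout B}| / σ = |113.4 − 98.2| / 46.7 = 0.3255
Noncentrality parameter: δ = d·√(n/2) = 0.3255 × √(154/2) = 2.8561
One-sided α = 0.02 → critical value z_{0.02} = 2.054.
Power = P(Z > 2.054 − δ) = Φ(0.802) = 0.7888.

Power ≈ 0.789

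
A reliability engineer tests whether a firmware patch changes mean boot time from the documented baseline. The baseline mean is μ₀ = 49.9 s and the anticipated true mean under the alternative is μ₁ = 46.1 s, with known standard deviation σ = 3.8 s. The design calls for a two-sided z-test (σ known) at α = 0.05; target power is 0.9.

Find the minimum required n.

Standardized effect: d = |μ₁ − μ₀| / σ = |46.1 − 49.9| / 3.8 = 1.0000
For power 0.9 need Φ(δ − z_{0.025}) = 0.9, so δ = z_{0.025} + z_{0.10} = 1.960 + 1.282 = 3.242.
(For δ > 0 the lower-tail rejection region contributes negligibly to power, so the one-term inversion is standard.)
δ = d·√n ⇒ n = (δ/d)² = (3.242 / 1.0000)² = 10.51.
Round up to the next whole unit.

n = 11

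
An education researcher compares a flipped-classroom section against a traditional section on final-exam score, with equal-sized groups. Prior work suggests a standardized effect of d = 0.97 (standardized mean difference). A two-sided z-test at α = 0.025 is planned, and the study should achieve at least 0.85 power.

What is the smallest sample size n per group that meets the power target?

Set Φ(δ − 2.241) = 0.85; then δ − 2.241 = Φ⁻¹(0.85) = 1.036, giving δ = 3.278.
(Ignoring the negligible lower-tail rejection probability gives the usual closed-form inversion.)
δ = d·√(n/2) ⇒ n = 2(δ/d)² = 2 × (3.278 / 0.97)² = 22.84.
Round up to the next whole unit.

n = 23 per group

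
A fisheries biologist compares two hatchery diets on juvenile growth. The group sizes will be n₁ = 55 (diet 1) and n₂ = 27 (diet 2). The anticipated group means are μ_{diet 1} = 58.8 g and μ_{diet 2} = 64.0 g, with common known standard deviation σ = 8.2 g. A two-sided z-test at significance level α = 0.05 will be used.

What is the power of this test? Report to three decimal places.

Standardized effect: d = |μ_{diet 1} − μ_{diet 2}| / σ = |58.8 − 64.0| / 8.2 = 0.6341
Noncentrality parameter: δ = d / √(1/n₁ + 1/n₂) = 0.6341 / √(1/55 + 1/27) = 2.6986
Two-sided α = 0.05 → critical value z_{0.025} = 1.960.
Power = Φ(δ − 1.960) + Φ(−δ − 1.960) = Φ(0.739) + Φ(-4.659) = 0.7699 + 0.0000 = 0.7700.

Power ≈ 0.770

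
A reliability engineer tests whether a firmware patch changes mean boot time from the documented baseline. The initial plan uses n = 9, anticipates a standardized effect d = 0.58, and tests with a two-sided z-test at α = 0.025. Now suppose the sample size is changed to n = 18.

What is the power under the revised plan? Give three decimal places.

With n = 18: δ = d·√n = 0.58 × √18 = 2.4607. Critical value z_{0.0125} = 2.241.
Revised power = Φ(δ − 2.241) + Φ(−δ − 2.241) = Φ(0.219) + Φ(-4.702) = 0.5868 + 0.0000 = 0.5868.

Power ≈ 0.587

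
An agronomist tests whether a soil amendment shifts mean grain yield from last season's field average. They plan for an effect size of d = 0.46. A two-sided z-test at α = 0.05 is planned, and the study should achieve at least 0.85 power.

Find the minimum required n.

For power 0.85 need Φ(δ − z_{0.025}) = 0.85, so δ = z_{0.025} + z_{0.15} = 1.960 + 1.036 = 2.996.
(For δ > 0 the lower-tail rejection region contributes negligibly to power, so the one-term inversion is standard.)
δ = d·√n ⇒ n = (δ/d)² = (2.996 / 0.46)² = 42.43.
Round up to the next whole unit.

n = 43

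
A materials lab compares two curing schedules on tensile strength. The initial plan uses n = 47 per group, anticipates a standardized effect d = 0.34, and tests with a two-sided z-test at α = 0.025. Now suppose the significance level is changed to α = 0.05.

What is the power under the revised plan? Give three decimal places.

δ = d·√(n/2) = 0.34 × √(47/2) = 1.6482 (unchanged). New critical value: z_{0.025} = 1.960.
Revised power = Φ(δ − 1.960) + Φ(−δ − 1.960) = Φ(-0.312) + Φ(-3.608) = 0.3776 + 0.0002 = 0.3778.

Power ≈ 0.378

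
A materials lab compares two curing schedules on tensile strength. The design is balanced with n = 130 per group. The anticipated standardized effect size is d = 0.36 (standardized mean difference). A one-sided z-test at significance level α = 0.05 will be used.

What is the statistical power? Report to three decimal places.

Power ≈ 0.896

Noncentrality parameter: δ = d·√(n/2) = 0.36 × √(130/2) = 2.9024
One-sided α = 0.05 → critical value z_{0.05} = 1.645.
Power = Φ(δ − 1.645) = Φ(1.258) = 0.8957.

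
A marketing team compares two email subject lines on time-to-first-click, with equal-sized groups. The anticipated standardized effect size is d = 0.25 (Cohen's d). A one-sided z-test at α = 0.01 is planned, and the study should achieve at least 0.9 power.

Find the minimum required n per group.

For power 0.9 need Φ(δ − z_{0.01}) = 0.9, so δ = z_{0.01} + z_{0.10} = 2.326 + 1.282 = 3.608.
δ = d·√(n/2) ⇒ n = 2(δ/d)² = 2 × (3.608 / 0.25)² = 416.54.
Rounding up, n = 417 per group.

n = 417 per group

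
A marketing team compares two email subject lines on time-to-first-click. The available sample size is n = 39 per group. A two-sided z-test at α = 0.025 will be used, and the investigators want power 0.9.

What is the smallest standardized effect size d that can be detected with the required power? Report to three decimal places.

Required noncentrality: δ = z_{0.0125} + z_{0.10} = 2.241 + 1.282 = 3.523.
(The second rejection-region term Φ(−δ − z_{α/2}) is negligible and dropped.)
δ = d·√(n/2) ⇒ d = δ/√(n/2) = 3.523/√(39/2) = 0.7978.

d ≈ 0.798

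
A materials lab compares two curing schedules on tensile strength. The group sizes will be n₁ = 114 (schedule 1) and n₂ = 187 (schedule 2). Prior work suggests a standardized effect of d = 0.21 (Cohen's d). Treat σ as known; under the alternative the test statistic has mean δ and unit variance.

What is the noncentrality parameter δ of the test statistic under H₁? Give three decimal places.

δ ≈ 1.767

δ = d / √(1/n₁ + 1/n₂) = 0.21 / √(1/114 + 1/187) = 1.7673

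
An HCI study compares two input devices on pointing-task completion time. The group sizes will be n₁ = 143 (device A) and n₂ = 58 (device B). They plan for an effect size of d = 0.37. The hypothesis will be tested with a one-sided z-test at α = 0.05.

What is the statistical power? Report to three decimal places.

Power ≈ 0.768

Noncentrality parameter: δ = d / √(1/n₁ + 1/n₂) = 0.37 / √(1/143 + 1/58) = 2.3768
One-sided α = 0.05 → critical value z_{0.05} = 1.645.
Power = Φ(δ − 1.645) = Φ(0.732) = 0.7679.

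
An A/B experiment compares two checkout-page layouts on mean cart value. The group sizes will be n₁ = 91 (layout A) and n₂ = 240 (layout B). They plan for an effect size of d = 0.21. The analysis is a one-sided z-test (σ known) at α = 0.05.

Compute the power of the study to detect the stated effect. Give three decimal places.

Power ≈ 0.524

Noncentrality parameter: δ = d / √(1/n₁ + 1/n₂) = 0.21 / √(1/91 + 1/240) = 1.7058
One-sided α = 0.05 → critical value z_{0.05} = 1.645.
Power = P(Z > 1.645 − δ) = Φ(0.061) = 0.5243.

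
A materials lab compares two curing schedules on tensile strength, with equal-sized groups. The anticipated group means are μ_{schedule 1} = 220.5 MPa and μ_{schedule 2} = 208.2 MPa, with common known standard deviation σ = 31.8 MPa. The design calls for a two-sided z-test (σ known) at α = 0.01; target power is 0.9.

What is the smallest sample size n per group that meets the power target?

Standardized effect: d = |μ_{schedule 1} − μ_{schedule 2}| / σ = |220.5 − 208.2| / 31.8 = 0.3868
Set Φ(δ − 2.576) = 0.9; then δ − 2.576 = Φ⁻¹(0.9) = 1.282, giving δ = 3.857.
(The Φ(−δ − z_{α/2}) term is vanishingly small for δ > 0 and is dropped in the standard sample-size formula.)
δ = d·√(n/2) ⇒ n = 2(δ/d)² = 2 × (3.857 / 0.3868)² = 198.91.
Round up to the next whole unit.

n = 199 per group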